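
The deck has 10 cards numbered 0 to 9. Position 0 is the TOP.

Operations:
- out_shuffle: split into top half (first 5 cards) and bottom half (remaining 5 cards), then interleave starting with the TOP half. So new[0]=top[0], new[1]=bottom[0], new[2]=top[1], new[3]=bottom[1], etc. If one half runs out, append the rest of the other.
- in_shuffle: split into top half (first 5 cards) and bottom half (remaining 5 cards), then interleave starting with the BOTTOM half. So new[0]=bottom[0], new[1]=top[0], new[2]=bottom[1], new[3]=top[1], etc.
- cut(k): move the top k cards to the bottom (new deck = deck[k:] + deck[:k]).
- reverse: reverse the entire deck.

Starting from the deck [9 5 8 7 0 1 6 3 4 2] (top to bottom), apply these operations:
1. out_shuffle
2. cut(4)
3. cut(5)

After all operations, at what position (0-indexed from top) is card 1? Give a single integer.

After op 1 (out_shuffle): [9 1 5 6 8 3 7 4 0 2]
After op 2 (cut(4)): [8 3 7 4 0 2 9 1 5 6]
After op 3 (cut(5)): [2 9 1 5 6 8 3 7 4 0]
Card 1 is at position 2.

Answer: 2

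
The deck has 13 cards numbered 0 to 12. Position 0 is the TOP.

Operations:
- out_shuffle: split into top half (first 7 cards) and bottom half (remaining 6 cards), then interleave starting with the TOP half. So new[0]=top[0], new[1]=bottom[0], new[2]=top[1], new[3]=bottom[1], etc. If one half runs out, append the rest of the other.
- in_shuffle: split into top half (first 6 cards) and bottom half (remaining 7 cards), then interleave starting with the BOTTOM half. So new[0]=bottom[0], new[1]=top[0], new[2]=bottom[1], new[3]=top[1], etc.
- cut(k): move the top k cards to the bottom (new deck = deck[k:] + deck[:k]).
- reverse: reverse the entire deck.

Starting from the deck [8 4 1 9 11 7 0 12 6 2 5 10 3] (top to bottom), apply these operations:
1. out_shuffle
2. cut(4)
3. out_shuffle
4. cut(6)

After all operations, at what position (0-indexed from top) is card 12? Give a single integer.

Answer: 1

Derivation:
After op 1 (out_shuffle): [8 12 4 6 1 2 9 5 11 10 7 3 0]
After op 2 (cut(4)): [1 2 9 5 11 10 7 3 0 8 12 4 6]
After op 3 (out_shuffle): [1 3 2 0 9 8 5 12 11 4 10 6 7]
After op 4 (cut(6)): [5 12 11 4 10 6 7 1 3 2 0 9 8]
Card 12 is at position 1.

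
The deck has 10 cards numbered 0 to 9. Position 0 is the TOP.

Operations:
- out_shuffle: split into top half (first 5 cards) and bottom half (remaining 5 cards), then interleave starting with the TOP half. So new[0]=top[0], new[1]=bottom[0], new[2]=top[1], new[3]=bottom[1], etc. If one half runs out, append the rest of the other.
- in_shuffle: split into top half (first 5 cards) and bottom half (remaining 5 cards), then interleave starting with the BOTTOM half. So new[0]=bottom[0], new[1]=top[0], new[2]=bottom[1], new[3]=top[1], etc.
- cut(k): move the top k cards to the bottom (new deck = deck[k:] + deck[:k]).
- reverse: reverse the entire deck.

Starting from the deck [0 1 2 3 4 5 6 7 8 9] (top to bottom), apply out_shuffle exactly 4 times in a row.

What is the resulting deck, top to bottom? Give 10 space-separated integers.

After op 1 (out_shuffle): [0 5 1 6 2 7 3 8 4 9]
After op 2 (out_shuffle): [0 7 5 3 1 8 6 4 2 9]
After op 3 (out_shuffle): [0 8 7 6 5 4 3 2 1 9]
After op 4 (out_shuffle): [0 4 8 3 7 2 6 1 5 9]

Answer: 0 4 8 3 7 2 6 1 5 9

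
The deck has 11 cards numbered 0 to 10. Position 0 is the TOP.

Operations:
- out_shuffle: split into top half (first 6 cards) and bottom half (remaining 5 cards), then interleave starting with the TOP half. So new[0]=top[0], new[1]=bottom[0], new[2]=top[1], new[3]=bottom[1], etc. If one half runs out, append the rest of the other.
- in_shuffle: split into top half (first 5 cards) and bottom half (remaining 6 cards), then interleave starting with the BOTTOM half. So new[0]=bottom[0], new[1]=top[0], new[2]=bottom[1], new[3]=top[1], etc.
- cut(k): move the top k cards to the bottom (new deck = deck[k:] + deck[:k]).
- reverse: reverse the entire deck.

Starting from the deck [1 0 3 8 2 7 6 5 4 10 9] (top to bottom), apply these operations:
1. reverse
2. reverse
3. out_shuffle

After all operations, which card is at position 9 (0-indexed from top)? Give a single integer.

Answer: 9

Derivation:
After op 1 (reverse): [9 10 4 5 6 7 2 8 3 0 1]
After op 2 (reverse): [1 0 3 8 2 7 6 5 4 10 9]
After op 3 (out_shuffle): [1 6 0 5 3 4 8 10 2 9 7]
Position 9: card 9.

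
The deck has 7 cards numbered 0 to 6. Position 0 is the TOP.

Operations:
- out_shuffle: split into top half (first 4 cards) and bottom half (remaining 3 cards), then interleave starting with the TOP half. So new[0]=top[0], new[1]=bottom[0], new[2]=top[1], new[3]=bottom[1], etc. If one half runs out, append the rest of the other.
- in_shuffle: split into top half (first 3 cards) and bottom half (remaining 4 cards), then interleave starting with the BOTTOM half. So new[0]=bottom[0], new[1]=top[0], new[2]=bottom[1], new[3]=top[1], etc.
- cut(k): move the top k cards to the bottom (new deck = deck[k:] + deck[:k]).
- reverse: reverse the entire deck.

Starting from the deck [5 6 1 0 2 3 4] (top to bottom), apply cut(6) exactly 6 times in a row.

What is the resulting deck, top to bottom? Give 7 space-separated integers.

After op 1 (cut(6)): [4 5 6 1 0 2 3]
After op 2 (cut(6)): [3 4 5 6 1 0 2]
After op 3 (cut(6)): [2 3 4 5 6 1 0]
After op 4 (cut(6)): [0 2 3 4 5 6 1]
After op 5 (cut(6)): [1 0 2 3 4 5 6]
After op 6 (cut(6)): [6 1 0 2 3 4 5]

Answer: 6 1 0 2 3 4 5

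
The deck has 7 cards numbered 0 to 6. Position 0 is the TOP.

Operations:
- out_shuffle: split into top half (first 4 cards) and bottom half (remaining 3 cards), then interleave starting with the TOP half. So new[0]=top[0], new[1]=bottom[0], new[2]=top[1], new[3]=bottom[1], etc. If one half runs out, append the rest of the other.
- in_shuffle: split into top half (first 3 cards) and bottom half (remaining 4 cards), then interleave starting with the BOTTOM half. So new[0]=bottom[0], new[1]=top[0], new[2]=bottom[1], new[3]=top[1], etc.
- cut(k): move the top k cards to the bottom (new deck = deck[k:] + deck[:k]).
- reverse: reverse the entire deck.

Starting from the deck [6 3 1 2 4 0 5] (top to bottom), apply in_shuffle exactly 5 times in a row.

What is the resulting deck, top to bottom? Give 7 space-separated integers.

After op 1 (in_shuffle): [2 6 4 3 0 1 5]
After op 2 (in_shuffle): [3 2 0 6 1 4 5]
After op 3 (in_shuffle): [6 3 1 2 4 0 5]
After op 4 (in_shuffle): [2 6 4 3 0 1 5]
After op 5 (in_shuffle): [3 2 0 6 1 4 5]

Answer: 3 2 0 6 1 4 5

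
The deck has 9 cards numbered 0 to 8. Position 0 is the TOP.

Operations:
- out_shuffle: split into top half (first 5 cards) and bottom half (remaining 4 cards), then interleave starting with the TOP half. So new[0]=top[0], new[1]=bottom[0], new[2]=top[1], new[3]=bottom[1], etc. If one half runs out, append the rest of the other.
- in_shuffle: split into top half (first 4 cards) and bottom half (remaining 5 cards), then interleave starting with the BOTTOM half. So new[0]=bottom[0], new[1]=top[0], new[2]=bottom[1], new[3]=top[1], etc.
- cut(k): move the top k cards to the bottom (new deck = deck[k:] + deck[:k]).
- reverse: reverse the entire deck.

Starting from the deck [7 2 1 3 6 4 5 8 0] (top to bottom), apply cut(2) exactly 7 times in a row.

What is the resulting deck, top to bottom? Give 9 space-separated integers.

After op 1 (cut(2)): [1 3 6 4 5 8 0 7 2]
After op 2 (cut(2)): [6 4 5 8 0 7 2 1 3]
After op 3 (cut(2)): [5 8 0 7 2 1 3 6 4]
After op 4 (cut(2)): [0 7 2 1 3 6 4 5 8]
After op 5 (cut(2)): [2 1 3 6 4 5 8 0 7]
After op 6 (cut(2)): [3 6 4 5 8 0 7 2 1]
After op 7 (cut(2)): [4 5 8 0 7 2 1 3 6]

Answer: 4 5 8 0 7 2 1 3 6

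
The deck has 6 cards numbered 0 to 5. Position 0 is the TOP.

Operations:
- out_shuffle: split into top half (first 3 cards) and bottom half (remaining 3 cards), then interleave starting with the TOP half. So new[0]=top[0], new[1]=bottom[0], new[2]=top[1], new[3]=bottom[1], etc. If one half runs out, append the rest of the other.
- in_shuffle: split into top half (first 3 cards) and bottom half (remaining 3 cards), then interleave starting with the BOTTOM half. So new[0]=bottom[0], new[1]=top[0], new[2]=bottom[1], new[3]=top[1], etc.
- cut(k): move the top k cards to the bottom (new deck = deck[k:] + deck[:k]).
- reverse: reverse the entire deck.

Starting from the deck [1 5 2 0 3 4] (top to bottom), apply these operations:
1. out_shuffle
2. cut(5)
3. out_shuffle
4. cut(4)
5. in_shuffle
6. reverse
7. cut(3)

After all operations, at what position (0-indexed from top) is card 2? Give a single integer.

Answer: 5

Derivation:
After op 1 (out_shuffle): [1 0 5 3 2 4]
After op 2 (cut(5)): [4 1 0 5 3 2]
After op 3 (out_shuffle): [4 5 1 3 0 2]
After op 4 (cut(4)): [0 2 4 5 1 3]
After op 5 (in_shuffle): [5 0 1 2 3 4]
After op 6 (reverse): [4 3 2 1 0 5]
After op 7 (cut(3)): [1 0 5 4 3 2]
Card 2 is at position 5.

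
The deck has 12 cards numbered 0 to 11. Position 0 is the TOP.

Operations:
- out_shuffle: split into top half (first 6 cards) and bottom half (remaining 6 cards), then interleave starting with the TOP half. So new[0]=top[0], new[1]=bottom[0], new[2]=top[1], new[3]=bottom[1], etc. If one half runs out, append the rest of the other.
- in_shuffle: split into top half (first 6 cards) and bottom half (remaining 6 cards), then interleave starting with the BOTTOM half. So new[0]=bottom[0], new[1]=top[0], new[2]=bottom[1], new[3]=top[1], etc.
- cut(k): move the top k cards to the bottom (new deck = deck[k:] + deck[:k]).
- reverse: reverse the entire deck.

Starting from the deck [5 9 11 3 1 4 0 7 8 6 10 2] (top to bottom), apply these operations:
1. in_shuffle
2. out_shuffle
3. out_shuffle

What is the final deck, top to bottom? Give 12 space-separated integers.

After op 1 (in_shuffle): [0 5 7 9 8 11 6 3 10 1 2 4]
After op 2 (out_shuffle): [0 6 5 3 7 10 9 1 8 2 11 4]
After op 3 (out_shuffle): [0 9 6 1 5 8 3 2 7 11 10 4]

Answer: 0 9 6 1 5 8 3 2 7 11 10 4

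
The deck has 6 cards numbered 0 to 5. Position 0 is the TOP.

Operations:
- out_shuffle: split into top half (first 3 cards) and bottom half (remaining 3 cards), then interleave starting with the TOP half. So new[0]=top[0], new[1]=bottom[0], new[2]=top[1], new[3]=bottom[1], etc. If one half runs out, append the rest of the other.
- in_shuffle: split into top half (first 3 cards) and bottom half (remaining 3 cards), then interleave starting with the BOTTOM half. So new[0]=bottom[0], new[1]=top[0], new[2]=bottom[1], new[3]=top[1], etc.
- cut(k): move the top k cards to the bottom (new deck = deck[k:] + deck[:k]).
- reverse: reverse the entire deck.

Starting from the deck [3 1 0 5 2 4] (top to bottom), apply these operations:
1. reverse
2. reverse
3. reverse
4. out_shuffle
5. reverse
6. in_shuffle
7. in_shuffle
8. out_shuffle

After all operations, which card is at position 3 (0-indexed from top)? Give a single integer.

After op 1 (reverse): [4 2 5 0 1 3]
After op 2 (reverse): [3 1 0 5 2 4]
After op 3 (reverse): [4 2 5 0 1 3]
After op 4 (out_shuffle): [4 0 2 1 5 3]
After op 5 (reverse): [3 5 1 2 0 4]
After op 6 (in_shuffle): [2 3 0 5 4 1]
After op 7 (in_shuffle): [5 2 4 3 1 0]
After op 8 (out_shuffle): [5 3 2 1 4 0]
Position 3: card 1.

Answer: 1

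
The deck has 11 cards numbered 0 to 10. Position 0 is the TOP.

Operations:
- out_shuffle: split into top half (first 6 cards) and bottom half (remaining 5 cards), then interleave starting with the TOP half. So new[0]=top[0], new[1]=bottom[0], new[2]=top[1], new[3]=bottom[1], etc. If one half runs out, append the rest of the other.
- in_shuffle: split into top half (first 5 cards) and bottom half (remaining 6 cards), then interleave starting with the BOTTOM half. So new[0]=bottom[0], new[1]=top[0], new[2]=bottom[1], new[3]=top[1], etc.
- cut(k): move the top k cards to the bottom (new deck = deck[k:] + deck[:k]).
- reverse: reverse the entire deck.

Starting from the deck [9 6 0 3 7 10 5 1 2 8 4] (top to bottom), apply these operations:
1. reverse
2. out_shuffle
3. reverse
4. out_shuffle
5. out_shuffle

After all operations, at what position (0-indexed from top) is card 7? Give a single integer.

After op 1 (reverse): [4 8 2 1 5 10 7 3 0 6 9]
After op 2 (out_shuffle): [4 7 8 3 2 0 1 6 5 9 10]
After op 3 (reverse): [10 9 5 6 1 0 2 3 8 7 4]
After op 4 (out_shuffle): [10 2 9 3 5 8 6 7 1 4 0]
After op 5 (out_shuffle): [10 6 2 7 9 1 3 4 5 0 8]
Card 7 is at position 3.

Answer: 3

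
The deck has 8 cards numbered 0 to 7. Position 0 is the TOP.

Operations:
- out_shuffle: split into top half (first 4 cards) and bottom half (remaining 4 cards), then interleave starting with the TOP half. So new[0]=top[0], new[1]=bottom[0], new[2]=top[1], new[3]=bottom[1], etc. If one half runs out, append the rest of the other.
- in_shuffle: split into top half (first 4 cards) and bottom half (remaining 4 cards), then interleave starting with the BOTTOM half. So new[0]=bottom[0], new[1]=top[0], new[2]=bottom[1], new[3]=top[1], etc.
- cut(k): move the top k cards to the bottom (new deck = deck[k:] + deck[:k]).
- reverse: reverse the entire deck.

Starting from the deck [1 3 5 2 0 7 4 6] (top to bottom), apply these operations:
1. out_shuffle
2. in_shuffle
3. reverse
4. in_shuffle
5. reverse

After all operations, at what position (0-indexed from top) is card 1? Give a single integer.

After op 1 (out_shuffle): [1 0 3 7 5 4 2 6]
After op 2 (in_shuffle): [5 1 4 0 2 3 6 7]
After op 3 (reverse): [7 6 3 2 0 4 1 5]
After op 4 (in_shuffle): [0 7 4 6 1 3 5 2]
After op 5 (reverse): [2 5 3 1 6 4 7 0]
Card 1 is at position 3.

Answer: 3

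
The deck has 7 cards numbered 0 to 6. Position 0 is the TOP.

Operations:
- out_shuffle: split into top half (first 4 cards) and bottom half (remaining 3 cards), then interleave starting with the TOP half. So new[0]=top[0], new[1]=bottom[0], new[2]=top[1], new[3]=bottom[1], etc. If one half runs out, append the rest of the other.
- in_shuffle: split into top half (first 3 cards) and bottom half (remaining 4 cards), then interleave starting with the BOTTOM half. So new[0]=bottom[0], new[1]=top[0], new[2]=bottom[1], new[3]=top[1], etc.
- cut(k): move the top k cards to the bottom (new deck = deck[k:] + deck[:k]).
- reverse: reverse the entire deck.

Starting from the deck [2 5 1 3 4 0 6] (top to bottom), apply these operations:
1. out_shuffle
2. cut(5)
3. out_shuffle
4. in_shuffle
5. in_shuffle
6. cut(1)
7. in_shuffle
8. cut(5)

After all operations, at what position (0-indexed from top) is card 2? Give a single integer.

After op 1 (out_shuffle): [2 4 5 0 1 6 3]
After op 2 (cut(5)): [6 3 2 4 5 0 1]
After op 3 (out_shuffle): [6 5 3 0 2 1 4]
After op 4 (in_shuffle): [0 6 2 5 1 3 4]
After op 5 (in_shuffle): [5 0 1 6 3 2 4]
After op 6 (cut(1)): [0 1 6 3 2 4 5]
After op 7 (in_shuffle): [3 0 2 1 4 6 5]
After op 8 (cut(5)): [6 5 3 0 2 1 4]
Card 2 is at position 4.

Answer: 4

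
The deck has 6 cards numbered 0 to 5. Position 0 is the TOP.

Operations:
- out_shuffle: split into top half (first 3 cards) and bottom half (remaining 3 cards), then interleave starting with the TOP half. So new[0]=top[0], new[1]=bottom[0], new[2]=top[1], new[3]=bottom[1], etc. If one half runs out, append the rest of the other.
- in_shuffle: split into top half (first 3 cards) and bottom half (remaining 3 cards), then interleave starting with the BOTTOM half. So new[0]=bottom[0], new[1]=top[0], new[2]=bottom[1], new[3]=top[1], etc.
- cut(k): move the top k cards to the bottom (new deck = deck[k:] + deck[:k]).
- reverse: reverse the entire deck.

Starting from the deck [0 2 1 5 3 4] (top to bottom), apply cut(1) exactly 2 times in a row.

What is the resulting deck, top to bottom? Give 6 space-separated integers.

Answer: 1 5 3 4 0 2

Derivation:
After op 1 (cut(1)): [2 1 5 3 4 0]
After op 2 (cut(1)): [1 5 3 4 0 2]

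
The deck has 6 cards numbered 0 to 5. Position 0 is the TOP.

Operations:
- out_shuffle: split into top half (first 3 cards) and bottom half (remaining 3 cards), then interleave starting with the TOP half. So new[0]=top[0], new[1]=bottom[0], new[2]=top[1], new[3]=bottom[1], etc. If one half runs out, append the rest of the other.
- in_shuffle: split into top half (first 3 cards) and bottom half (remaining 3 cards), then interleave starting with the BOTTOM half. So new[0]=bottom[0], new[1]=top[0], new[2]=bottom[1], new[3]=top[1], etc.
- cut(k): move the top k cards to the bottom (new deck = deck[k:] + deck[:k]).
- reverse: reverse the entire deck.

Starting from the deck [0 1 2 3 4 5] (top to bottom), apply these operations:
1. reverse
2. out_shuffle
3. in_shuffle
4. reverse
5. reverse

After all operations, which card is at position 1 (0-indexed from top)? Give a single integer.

Answer: 5

Derivation:
After op 1 (reverse): [5 4 3 2 1 0]
After op 2 (out_shuffle): [5 2 4 1 3 0]
After op 3 (in_shuffle): [1 5 3 2 0 4]
After op 4 (reverse): [4 0 2 3 5 1]
After op 5 (reverse): [1 5 3 2 0 4]
Position 1: card 5.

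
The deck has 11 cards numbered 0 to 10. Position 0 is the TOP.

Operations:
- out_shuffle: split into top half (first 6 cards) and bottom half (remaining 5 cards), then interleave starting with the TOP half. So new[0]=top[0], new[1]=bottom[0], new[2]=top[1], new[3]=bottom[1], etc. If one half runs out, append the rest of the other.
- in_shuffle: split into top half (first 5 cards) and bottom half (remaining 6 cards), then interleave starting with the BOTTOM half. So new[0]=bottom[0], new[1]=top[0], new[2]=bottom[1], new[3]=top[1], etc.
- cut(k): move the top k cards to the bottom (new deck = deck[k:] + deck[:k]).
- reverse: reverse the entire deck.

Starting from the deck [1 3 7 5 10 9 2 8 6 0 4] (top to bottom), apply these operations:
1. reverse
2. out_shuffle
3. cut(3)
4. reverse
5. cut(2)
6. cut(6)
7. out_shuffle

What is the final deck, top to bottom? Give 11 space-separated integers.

After op 1 (reverse): [4 0 6 8 2 9 10 5 7 3 1]
After op 2 (out_shuffle): [4 10 0 5 6 7 8 3 2 1 9]
After op 3 (cut(3)): [5 6 7 8 3 2 1 9 4 10 0]
After op 4 (reverse): [0 10 4 9 1 2 3 8 7 6 5]
After op 5 (cut(2)): [4 9 1 2 3 8 7 6 5 0 10]
After op 6 (cut(6)): [7 6 5 0 10 4 9 1 2 3 8]
After op 7 (out_shuffle): [7 9 6 1 5 2 0 3 10 8 4]

Answer: 7 9 6 1 5 2 0 3 10 8 4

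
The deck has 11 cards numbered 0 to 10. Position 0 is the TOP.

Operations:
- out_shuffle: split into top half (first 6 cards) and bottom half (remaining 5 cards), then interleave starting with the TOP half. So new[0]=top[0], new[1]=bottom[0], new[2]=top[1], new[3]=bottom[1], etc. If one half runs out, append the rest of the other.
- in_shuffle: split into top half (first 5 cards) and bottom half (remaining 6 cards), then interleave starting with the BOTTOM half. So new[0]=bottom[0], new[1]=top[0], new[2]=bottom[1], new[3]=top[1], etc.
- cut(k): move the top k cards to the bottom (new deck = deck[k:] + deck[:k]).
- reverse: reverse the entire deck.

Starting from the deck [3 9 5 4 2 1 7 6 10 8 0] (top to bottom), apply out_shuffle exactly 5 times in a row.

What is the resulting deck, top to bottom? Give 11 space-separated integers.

Answer: 3 0 8 10 6 7 1 2 4 5 9

Derivation:
After op 1 (out_shuffle): [3 7 9 6 5 10 4 8 2 0 1]
After op 2 (out_shuffle): [3 4 7 8 9 2 6 0 5 1 10]
After op 3 (out_shuffle): [3 6 4 0 7 5 8 1 9 10 2]
After op 4 (out_shuffle): [3 8 6 1 4 9 0 10 7 2 5]
After op 5 (out_shuffle): [3 0 8 10 6 7 1 2 4 5 9]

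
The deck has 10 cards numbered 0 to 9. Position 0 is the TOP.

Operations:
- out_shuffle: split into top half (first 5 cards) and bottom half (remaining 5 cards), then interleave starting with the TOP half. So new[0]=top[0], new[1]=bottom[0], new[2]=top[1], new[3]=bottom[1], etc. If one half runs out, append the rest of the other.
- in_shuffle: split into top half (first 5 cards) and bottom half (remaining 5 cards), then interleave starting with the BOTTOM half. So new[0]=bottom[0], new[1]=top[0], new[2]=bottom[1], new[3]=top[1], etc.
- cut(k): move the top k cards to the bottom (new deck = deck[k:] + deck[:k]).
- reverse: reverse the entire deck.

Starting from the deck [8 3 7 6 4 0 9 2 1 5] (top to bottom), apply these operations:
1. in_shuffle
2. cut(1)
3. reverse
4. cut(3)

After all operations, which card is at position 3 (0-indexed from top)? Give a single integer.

After op 1 (in_shuffle): [0 8 9 3 2 7 1 6 5 4]
After op 2 (cut(1)): [8 9 3 2 7 1 6 5 4 0]
After op 3 (reverse): [0 4 5 6 1 7 2 3 9 8]
After op 4 (cut(3)): [6 1 7 2 3 9 8 0 4 5]
Position 3: card 2.

Answer: 2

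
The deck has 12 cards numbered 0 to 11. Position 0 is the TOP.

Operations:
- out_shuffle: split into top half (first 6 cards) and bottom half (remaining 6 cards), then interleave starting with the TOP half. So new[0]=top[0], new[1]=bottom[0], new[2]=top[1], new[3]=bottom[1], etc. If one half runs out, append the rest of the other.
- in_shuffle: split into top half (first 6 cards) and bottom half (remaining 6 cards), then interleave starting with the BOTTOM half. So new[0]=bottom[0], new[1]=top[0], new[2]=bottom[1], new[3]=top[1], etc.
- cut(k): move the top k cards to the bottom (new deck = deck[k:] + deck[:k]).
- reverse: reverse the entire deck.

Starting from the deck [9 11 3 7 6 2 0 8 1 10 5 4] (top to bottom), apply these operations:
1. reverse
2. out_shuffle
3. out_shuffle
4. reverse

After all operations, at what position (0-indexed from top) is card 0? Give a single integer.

After op 1 (reverse): [4 5 10 1 8 0 2 6 7 3 11 9]
After op 2 (out_shuffle): [4 2 5 6 10 7 1 3 8 11 0 9]
After op 3 (out_shuffle): [4 1 2 3 5 8 6 11 10 0 7 9]
After op 4 (reverse): [9 7 0 10 11 6 8 5 3 2 1 4]
Card 0 is at position 2.

Answer: 2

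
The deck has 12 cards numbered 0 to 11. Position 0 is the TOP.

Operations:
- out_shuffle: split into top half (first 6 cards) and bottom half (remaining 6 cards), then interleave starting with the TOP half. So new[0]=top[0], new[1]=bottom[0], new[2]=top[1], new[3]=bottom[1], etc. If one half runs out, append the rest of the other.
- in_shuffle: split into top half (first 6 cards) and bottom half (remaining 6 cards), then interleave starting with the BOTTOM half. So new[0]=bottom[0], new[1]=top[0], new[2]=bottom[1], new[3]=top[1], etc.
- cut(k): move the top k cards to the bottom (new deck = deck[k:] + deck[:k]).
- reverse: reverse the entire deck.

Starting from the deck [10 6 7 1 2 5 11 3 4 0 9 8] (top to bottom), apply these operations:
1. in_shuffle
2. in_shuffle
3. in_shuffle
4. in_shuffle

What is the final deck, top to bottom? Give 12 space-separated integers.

Answer: 4 2 10 0 5 6 9 11 7 8 3 1

Derivation:
After op 1 (in_shuffle): [11 10 3 6 4 7 0 1 9 2 8 5]
After op 2 (in_shuffle): [0 11 1 10 9 3 2 6 8 4 5 7]
After op 3 (in_shuffle): [2 0 6 11 8 1 4 10 5 9 7 3]
After op 4 (in_shuffle): [4 2 10 0 5 6 9 11 7 8 3 1]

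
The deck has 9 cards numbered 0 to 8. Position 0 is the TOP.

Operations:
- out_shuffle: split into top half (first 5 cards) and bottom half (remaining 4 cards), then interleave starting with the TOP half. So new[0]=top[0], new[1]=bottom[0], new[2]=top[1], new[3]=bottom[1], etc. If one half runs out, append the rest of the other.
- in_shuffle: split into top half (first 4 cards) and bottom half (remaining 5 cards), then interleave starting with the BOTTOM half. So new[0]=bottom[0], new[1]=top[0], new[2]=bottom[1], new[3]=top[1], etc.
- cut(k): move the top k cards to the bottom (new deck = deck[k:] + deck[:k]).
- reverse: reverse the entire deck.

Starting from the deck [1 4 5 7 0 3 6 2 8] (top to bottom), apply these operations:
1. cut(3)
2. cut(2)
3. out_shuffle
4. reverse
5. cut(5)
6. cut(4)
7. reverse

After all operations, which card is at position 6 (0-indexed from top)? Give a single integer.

After op 1 (cut(3)): [7 0 3 6 2 8 1 4 5]
After op 2 (cut(2)): [3 6 2 8 1 4 5 7 0]
After op 3 (out_shuffle): [3 4 6 5 2 7 8 0 1]
After op 4 (reverse): [1 0 8 7 2 5 6 4 3]
After op 5 (cut(5)): [5 6 4 3 1 0 8 7 2]
After op 6 (cut(4)): [1 0 8 7 2 5 6 4 3]
After op 7 (reverse): [3 4 6 5 2 7 8 0 1]
Position 6: card 8.

Answer: 8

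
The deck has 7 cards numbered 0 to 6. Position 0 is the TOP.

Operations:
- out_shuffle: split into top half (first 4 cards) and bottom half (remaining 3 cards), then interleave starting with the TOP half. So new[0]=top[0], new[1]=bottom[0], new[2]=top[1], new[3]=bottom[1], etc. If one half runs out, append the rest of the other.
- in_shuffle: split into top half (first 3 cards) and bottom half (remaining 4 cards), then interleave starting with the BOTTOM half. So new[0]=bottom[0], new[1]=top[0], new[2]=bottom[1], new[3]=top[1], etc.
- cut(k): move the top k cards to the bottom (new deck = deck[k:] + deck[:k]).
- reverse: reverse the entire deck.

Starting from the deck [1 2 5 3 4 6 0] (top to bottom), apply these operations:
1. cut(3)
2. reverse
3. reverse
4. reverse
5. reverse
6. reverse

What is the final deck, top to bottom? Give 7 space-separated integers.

After op 1 (cut(3)): [3 4 6 0 1 2 5]
After op 2 (reverse): [5 2 1 0 6 4 3]
After op 3 (reverse): [3 4 6 0 1 2 5]
After op 4 (reverse): [5 2 1 0 6 4 3]
After op 5 (reverse): [3 4 6 0 1 2 5]
After op 6 (reverse): [5 2 1 0 6 4 3]

Answer: 5 2 1 0 6 4 3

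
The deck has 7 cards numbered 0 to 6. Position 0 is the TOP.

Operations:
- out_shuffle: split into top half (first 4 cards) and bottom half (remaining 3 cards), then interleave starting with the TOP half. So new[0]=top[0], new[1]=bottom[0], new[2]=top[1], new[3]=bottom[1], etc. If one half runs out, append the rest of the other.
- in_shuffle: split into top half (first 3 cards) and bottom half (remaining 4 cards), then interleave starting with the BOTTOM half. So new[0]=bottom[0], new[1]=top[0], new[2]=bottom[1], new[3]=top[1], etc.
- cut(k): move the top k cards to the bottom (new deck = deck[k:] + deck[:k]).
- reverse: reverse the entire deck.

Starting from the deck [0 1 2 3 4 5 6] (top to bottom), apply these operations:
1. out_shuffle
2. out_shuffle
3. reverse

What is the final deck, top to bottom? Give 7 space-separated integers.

After op 1 (out_shuffle): [0 4 1 5 2 6 3]
After op 2 (out_shuffle): [0 2 4 6 1 3 5]
After op 3 (reverse): [5 3 1 6 4 2 0]

Answer: 5 3 1 6 4 2 0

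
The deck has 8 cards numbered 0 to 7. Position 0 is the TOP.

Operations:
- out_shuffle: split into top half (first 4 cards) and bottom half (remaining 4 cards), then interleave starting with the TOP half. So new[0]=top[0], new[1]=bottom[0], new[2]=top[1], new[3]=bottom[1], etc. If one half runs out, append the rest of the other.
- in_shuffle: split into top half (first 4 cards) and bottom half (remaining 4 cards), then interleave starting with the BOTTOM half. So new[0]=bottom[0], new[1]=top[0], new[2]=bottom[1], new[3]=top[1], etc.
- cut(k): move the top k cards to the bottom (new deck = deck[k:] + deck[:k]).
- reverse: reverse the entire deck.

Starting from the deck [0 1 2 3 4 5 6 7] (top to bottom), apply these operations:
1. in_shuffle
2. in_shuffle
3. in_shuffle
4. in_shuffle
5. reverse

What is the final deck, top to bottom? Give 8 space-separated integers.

Answer: 4 0 5 1 6 2 7 3

Derivation:
After op 1 (in_shuffle): [4 0 5 1 6 2 7 3]
After op 2 (in_shuffle): [6 4 2 0 7 5 3 1]
After op 3 (in_shuffle): [7 6 5 4 3 2 1 0]
After op 4 (in_shuffle): [3 7 2 6 1 5 0 4]
After op 5 (reverse): [4 0 5 1 6 2 7 3]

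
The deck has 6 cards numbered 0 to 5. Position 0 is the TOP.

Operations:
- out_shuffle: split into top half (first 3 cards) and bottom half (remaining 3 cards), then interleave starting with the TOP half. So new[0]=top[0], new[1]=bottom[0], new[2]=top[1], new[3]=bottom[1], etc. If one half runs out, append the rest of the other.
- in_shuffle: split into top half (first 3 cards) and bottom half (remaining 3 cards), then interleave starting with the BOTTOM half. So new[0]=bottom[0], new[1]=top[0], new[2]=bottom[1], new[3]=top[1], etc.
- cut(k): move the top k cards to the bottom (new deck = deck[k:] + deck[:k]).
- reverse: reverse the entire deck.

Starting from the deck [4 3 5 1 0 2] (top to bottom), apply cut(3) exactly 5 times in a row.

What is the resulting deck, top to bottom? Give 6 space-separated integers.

After op 1 (cut(3)): [1 0 2 4 3 5]
After op 2 (cut(3)): [4 3 5 1 0 2]
After op 3 (cut(3)): [1 0 2 4 3 5]
After op 4 (cut(3)): [4 3 5 1 0 2]
After op 5 (cut(3)): [1 0 2 4 3 5]

Answer: 1 0 2 4 3 5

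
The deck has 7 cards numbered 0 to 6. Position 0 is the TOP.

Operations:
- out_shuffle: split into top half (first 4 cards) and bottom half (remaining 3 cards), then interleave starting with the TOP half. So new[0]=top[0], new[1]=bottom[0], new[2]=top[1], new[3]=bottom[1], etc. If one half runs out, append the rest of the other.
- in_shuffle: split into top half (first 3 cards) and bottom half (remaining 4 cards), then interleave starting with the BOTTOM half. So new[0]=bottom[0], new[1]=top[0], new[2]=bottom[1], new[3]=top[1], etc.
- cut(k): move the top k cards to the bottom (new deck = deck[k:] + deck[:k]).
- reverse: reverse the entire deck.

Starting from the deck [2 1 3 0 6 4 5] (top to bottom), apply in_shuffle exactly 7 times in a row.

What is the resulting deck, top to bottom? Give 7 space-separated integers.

Answer: 0 2 6 1 4 3 5

Derivation:
After op 1 (in_shuffle): [0 2 6 1 4 3 5]
After op 2 (in_shuffle): [1 0 4 2 3 6 5]
After op 3 (in_shuffle): [2 1 3 0 6 4 5]
After op 4 (in_shuffle): [0 2 6 1 4 3 5]
After op 5 (in_shuffle): [1 0 4 2 3 6 5]
After op 6 (in_shuffle): [2 1 3 0 6 4 5]
After op 7 (in_shuffle): [0 2 6 1 4 3 5]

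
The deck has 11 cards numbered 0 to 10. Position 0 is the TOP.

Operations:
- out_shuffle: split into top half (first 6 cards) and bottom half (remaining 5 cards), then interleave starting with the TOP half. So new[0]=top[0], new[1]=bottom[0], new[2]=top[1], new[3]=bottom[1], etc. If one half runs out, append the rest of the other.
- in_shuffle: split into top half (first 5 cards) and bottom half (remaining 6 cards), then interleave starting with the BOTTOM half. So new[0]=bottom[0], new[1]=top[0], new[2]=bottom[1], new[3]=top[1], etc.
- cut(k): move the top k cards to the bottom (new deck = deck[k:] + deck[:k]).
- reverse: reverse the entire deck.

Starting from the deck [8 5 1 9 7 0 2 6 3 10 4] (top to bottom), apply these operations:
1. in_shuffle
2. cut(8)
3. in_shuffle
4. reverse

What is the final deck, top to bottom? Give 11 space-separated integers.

Answer: 9 8 3 0 1 4 6 7 5 10 2

Derivation:
After op 1 (in_shuffle): [0 8 2 5 6 1 3 9 10 7 4]
After op 2 (cut(8)): [10 7 4 0 8 2 5 6 1 3 9]
After op 3 (in_shuffle): [2 10 5 7 6 4 1 0 3 8 9]
After op 4 (reverse): [9 8 3 0 1 4 6 7 5 10 2]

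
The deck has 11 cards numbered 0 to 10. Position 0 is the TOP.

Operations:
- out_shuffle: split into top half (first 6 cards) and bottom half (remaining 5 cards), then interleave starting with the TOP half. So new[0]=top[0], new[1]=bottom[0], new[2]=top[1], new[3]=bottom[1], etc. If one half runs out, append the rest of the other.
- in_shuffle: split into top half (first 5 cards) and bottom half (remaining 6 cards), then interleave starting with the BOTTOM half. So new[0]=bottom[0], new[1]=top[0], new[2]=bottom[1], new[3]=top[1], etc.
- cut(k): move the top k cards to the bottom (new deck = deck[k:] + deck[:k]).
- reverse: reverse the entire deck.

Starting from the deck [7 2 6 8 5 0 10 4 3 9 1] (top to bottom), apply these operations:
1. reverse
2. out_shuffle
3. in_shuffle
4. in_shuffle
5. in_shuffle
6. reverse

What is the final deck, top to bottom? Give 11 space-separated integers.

Answer: 0 8 2 1 3 10 5 6 7 9 4

Derivation:
After op 1 (reverse): [1 9 3 4 10 0 5 8 6 2 7]
After op 2 (out_shuffle): [1 5 9 8 3 6 4 2 10 7 0]
After op 3 (in_shuffle): [6 1 4 5 2 9 10 8 7 3 0]
After op 4 (in_shuffle): [9 6 10 1 8 4 7 5 3 2 0]
After op 5 (in_shuffle): [4 9 7 6 5 10 3 1 2 8 0]
After op 6 (reverse): [0 8 2 1 3 10 5 6 7 9 4]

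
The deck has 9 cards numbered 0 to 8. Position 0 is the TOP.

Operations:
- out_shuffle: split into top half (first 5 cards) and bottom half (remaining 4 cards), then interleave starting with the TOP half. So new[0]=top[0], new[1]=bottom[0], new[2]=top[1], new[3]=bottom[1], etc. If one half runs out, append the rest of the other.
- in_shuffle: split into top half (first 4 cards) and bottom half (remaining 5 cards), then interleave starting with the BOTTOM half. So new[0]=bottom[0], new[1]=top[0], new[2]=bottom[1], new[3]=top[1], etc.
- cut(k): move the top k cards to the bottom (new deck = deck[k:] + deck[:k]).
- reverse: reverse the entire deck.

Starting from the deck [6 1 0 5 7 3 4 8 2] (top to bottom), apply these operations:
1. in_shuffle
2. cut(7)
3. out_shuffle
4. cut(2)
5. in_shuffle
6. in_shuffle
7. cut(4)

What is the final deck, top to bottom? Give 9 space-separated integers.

Answer: 5 8 0 4 1 3 6 7 2

Derivation:
After op 1 (in_shuffle): [7 6 3 1 4 0 8 5 2]
After op 2 (cut(7)): [5 2 7 6 3 1 4 0 8]
After op 3 (out_shuffle): [5 1 2 4 7 0 6 8 3]
After op 4 (cut(2)): [2 4 7 0 6 8 3 5 1]
After op 5 (in_shuffle): [6 2 8 4 3 7 5 0 1]
After op 6 (in_shuffle): [3 6 7 2 5 8 0 4 1]
After op 7 (cut(4)): [5 8 0 4 1 3 6 7 2]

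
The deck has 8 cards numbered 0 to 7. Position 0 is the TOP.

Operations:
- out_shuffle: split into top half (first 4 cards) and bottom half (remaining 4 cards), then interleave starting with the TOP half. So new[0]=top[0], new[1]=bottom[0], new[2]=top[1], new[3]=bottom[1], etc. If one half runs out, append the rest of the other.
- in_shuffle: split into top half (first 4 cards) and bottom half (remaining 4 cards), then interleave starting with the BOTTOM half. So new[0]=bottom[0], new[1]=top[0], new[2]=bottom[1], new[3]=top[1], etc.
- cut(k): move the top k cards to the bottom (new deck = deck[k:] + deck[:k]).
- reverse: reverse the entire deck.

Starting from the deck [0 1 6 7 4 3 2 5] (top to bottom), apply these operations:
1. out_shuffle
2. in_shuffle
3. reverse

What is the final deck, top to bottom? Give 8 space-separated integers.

Answer: 3 5 1 7 4 2 0 6

Derivation:
After op 1 (out_shuffle): [0 4 1 3 6 2 7 5]
After op 2 (in_shuffle): [6 0 2 4 7 1 5 3]
After op 3 (reverse): [3 5 1 7 4 2 0 6]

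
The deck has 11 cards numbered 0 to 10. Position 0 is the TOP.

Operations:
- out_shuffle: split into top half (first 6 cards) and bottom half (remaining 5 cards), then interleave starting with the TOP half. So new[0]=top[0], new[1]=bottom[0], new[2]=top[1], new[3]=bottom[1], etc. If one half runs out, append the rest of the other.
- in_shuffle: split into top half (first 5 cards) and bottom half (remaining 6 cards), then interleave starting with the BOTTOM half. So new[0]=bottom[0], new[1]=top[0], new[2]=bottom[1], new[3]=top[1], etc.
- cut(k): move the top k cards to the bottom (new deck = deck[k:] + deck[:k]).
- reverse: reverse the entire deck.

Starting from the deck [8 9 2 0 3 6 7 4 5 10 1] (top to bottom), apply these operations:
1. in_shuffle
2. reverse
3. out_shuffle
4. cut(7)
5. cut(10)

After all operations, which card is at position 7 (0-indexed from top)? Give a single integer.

After op 1 (in_shuffle): [6 8 7 9 4 2 5 0 10 3 1]
After op 2 (reverse): [1 3 10 0 5 2 4 9 7 8 6]
After op 3 (out_shuffle): [1 4 3 9 10 7 0 8 5 6 2]
After op 4 (cut(7)): [8 5 6 2 1 4 3 9 10 7 0]
After op 5 (cut(10)): [0 8 5 6 2 1 4 3 9 10 7]
Position 7: card 3.

Answer: 3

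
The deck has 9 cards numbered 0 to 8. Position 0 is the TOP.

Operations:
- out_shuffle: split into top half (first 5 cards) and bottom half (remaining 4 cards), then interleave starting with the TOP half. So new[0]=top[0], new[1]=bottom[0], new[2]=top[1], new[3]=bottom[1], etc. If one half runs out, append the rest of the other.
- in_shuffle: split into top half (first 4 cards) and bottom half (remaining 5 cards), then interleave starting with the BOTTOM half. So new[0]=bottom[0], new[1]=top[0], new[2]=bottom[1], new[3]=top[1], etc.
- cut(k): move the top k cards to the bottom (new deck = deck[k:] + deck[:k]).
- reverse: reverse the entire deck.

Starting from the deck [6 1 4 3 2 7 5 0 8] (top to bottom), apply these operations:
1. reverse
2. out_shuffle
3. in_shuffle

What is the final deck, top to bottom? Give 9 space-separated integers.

After op 1 (reverse): [8 0 5 7 2 3 4 1 6]
After op 2 (out_shuffle): [8 3 0 4 5 1 7 6 2]
After op 3 (in_shuffle): [5 8 1 3 7 0 6 4 2]

Answer: 5 8 1 3 7 0 6 4 2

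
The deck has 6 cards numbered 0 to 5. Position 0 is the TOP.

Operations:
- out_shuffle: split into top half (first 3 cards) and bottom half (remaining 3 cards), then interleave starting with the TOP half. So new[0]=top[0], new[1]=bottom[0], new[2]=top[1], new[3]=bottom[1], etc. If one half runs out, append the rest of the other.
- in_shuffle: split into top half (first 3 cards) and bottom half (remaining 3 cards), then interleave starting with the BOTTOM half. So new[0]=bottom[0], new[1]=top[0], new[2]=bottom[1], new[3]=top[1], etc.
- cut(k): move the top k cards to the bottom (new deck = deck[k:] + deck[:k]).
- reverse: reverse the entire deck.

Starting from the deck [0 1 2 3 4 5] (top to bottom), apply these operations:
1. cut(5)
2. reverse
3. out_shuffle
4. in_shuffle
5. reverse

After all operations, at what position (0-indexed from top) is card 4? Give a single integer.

After op 1 (cut(5)): [5 0 1 2 3 4]
After op 2 (reverse): [4 3 2 1 0 5]
After op 3 (out_shuffle): [4 1 3 0 2 5]
After op 4 (in_shuffle): [0 4 2 1 5 3]
After op 5 (reverse): [3 5 1 2 4 0]
Card 4 is at position 4.

Answer: 4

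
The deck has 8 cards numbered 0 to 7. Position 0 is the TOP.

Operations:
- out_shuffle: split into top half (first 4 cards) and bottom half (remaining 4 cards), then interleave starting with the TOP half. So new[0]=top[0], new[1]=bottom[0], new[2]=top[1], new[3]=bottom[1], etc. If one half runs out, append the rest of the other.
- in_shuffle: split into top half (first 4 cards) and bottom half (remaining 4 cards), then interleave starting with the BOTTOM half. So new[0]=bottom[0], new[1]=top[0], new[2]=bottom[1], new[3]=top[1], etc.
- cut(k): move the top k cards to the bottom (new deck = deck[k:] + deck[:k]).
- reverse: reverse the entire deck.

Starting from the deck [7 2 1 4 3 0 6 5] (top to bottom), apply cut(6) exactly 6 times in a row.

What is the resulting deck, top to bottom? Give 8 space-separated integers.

Answer: 3 0 6 5 7 2 1 4

Derivation:
After op 1 (cut(6)): [6 5 7 2 1 4 3 0]
After op 2 (cut(6)): [3 0 6 5 7 2 1 4]
After op 3 (cut(6)): [1 4 3 0 6 5 7 2]
After op 4 (cut(6)): [7 2 1 4 3 0 6 5]
After op 5 (cut(6)): [6 5 7 2 1 4 3 0]
After op 6 (cut(6)): [3 0 6 5 7 2 1 4]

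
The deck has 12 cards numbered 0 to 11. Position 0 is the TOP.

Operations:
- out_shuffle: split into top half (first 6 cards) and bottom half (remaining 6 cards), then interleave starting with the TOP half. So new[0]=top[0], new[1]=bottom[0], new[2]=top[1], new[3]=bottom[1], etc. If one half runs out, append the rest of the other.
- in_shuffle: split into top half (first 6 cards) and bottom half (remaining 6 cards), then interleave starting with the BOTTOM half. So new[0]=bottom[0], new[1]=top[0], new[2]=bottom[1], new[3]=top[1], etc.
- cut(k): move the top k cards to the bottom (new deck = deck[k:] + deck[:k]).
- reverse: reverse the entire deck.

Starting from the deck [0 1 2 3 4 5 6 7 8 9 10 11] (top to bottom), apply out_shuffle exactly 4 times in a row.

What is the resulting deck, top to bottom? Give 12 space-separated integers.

After op 1 (out_shuffle): [0 6 1 7 2 8 3 9 4 10 5 11]
After op 2 (out_shuffle): [0 3 6 9 1 4 7 10 2 5 8 11]
After op 3 (out_shuffle): [0 7 3 10 6 2 9 5 1 8 4 11]
After op 4 (out_shuffle): [0 9 7 5 3 1 10 8 6 4 2 11]

Answer: 0 9 7 5 3 1 10 8 6 4 2 11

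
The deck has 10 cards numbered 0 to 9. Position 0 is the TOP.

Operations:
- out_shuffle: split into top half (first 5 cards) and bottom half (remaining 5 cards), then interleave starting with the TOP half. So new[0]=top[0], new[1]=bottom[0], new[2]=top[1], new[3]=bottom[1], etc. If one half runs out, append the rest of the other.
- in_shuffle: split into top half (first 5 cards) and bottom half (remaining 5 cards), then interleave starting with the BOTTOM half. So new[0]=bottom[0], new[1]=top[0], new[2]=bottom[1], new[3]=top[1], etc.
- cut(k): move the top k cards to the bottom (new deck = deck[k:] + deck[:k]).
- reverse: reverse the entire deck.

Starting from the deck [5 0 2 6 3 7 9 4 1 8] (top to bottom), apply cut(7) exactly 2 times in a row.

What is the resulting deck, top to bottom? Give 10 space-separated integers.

Answer: 3 7 9 4 1 8 5 0 2 6

Derivation:
After op 1 (cut(7)): [4 1 8 5 0 2 6 3 7 9]
After op 2 (cut(7)): [3 7 9 4 1 8 5 0 2 6]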